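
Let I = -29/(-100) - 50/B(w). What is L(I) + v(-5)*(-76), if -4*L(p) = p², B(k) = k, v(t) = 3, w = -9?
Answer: -766398121/3240000 ≈ -236.54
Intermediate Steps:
I = 5261/900 (I = -29/(-100) - 50/(-9) = -29*(-1/100) - 50*(-⅑) = 29/100 + 50/9 = 5261/900 ≈ 5.8456)
L(p) = -p²/4
L(I) + v(-5)*(-76) = -(5261/900)²/4 + 3*(-76) = -¼*27678121/810000 - 228 = -27678121/3240000 - 228 = -766398121/3240000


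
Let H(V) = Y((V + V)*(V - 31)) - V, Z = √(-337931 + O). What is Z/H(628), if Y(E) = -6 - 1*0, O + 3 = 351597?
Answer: -√13663/634 ≈ -0.18437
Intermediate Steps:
O = 351594 (O = -3 + 351597 = 351594)
Z = √13663 (Z = √(-337931 + 351594) = √13663 ≈ 116.89)
Y(E) = -6 (Y(E) = -6 + 0 = -6)
H(V) = -6 - V
Z/H(628) = √13663/(-6 - 1*628) = √13663/(-6 - 628) = √13663/(-634) = √13663*(-1/634) = -√13663/634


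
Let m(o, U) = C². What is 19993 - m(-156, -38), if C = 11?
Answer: 19872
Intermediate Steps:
m(o, U) = 121 (m(o, U) = 11² = 121)
19993 - m(-156, -38) = 19993 - 1*121 = 19993 - 121 = 19872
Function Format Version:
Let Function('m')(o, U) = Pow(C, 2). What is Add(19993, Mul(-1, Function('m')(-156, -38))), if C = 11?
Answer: 19872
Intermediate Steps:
Function('m')(o, U) = 121 (Function('m')(o, U) = Pow(11, 2) = 121)
Add(19993, Mul(-1, Function('m')(-156, -38))) = Add(19993, Mul(-1, 121)) = Add(19993, -121) = 19872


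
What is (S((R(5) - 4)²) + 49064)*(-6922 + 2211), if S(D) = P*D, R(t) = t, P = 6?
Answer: -231168770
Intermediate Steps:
S(D) = 6*D
(S((R(5) - 4)²) + 49064)*(-6922 + 2211) = (6*(5 - 4)² + 49064)*(-6922 + 2211) = (6*1² + 49064)*(-4711) = (6*1 + 49064)*(-4711) = (6 + 49064)*(-4711) = 49070*(-4711) = -231168770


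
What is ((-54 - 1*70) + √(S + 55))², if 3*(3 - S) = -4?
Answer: (372 - √534)²/9 ≈ 13525.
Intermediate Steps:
S = 13/3 (S = 3 - ⅓*(-4) = 3 + 4/3 = 13/3 ≈ 4.3333)
((-54 - 1*70) + √(S + 55))² = ((-54 - 1*70) + √(13/3 + 55))² = ((-54 - 70) + √(178/3))² = (-124 + √534/3)²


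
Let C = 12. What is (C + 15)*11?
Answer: 297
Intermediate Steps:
(C + 15)*11 = (12 + 15)*11 = 27*11 = 297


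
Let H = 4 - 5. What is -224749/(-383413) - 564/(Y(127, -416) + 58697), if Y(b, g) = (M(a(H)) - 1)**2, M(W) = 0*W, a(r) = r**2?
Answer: 2162678645/3750929379 ≈ 0.57657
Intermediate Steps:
H = -1
M(W) = 0
Y(b, g) = 1 (Y(b, g) = (0 - 1)**2 = (-1)**2 = 1)
-224749/(-383413) - 564/(Y(127, -416) + 58697) = -224749/(-383413) - 564/(1 + 58697) = -224749*(-1/383413) - 564/58698 = 224749/383413 - 564*1/58698 = 224749/383413 - 94/9783 = 2162678645/3750929379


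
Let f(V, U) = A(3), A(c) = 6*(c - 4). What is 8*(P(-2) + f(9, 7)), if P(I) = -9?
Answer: -120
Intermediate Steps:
A(c) = -24 + 6*c (A(c) = 6*(-4 + c) = -24 + 6*c)
f(V, U) = -6 (f(V, U) = -24 + 6*3 = -24 + 18 = -6)
8*(P(-2) + f(9, 7)) = 8*(-9 - 6) = 8*(-15) = -120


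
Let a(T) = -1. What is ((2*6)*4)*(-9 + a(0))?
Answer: -480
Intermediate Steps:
((2*6)*4)*(-9 + a(0)) = ((2*6)*4)*(-9 - 1) = (12*4)*(-10) = 48*(-10) = -480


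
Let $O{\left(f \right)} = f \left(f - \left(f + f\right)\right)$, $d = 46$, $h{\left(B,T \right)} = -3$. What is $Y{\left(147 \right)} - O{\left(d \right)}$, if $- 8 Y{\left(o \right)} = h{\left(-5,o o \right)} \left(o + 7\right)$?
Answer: $\frac{8695}{4} \approx 2173.8$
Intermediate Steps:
$Y{\left(o \right)} = \frac{21}{8} + \frac{3 o}{8}$ ($Y{\left(o \right)} = - \frac{\left(-3\right) \left(o + 7\right)}{8} = - \frac{\left(-3\right) \left(7 + o\right)}{8} = - \frac{-21 - 3 o}{8} = \frac{21}{8} + \frac{3 o}{8}$)
$O{\left(f \right)} = - f^{2}$ ($O{\left(f \right)} = f \left(f - 2 f\right) = f \left(- f\right) = - f^{2}$)
$Y{\left(147 \right)} - O{\left(d \right)} = \left(\frac{21}{8} + \frac{3}{8} \cdot 147\right) - - 46^{2} = \left(\frac{21}{8} + \frac{441}{8}\right) - \left(-1\right) 2116 = \frac{231}{4} - -2116 = \frac{231}{4} + 2116 = \frac{8695}{4}$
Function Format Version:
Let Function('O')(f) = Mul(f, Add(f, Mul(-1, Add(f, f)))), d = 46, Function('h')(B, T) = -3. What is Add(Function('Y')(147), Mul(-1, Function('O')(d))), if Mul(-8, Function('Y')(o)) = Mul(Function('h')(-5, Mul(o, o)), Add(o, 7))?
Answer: Rational(8695, 4) ≈ 2173.8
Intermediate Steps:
Function('Y')(o) = Add(Rational(21, 8), Mul(Rational(3, 8), o)) (Function('Y')(o) = Mul(Rational(-1, 8), Mul(-3, Add(o, 7))) = Mul(Rational(-1, 8), Mul(-3, Add(7, o))) = Mul(Rational(-1, 8), Add(-21, Mul(-3, o))) = Add(Rational(21, 8), Mul(Rational(3, 8), o)))
Function('O')(f) = Mul(-1, Pow(f, 2)) (Function('O')(f) = Mul(f, Add(f, Mul(-1, Mul(2, f)))) = Mul(f, Add(f, Mul(-2, f))) = Mul(f, Mul(-1, f)) = Mul(-1, Pow(f, 2)))
Add(Function('Y')(147), Mul(-1, Function('O')(d))) = Add(Add(Rational(21, 8), Mul(Rational(3, 8), 147)), Mul(-1, Mul(-1, Pow(46, 2)))) = Add(Add(Rational(21, 8), Rational(441, 8)), Mul(-1, Mul(-1, 2116))) = Add(Rational(231, 4), Mul(-1, -2116)) = Add(Rational(231, 4), 2116) = Rational(8695, 4)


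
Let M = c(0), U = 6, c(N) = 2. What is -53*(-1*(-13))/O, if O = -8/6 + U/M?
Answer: -2067/5 ≈ -413.40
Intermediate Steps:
M = 2
O = 5/3 (O = -8/6 + 6/2 = -8*⅙ + 6*(½) = -4/3 + 3 = 5/3 ≈ 1.6667)
-53*(-1*(-13))/O = -53*(-1*(-13))/5/3 = -689*3/5 = -53*39/5 = -2067/5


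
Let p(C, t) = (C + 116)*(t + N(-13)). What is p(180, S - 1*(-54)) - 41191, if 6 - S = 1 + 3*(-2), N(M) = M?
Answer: -25799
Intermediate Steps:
S = 11 (S = 6 - (1 + 3*(-2)) = 6 - (1 - 6) = 6 - 1*(-5) = 6 + 5 = 11)
p(C, t) = (-13 + t)*(116 + C) (p(C, t) = (C + 116)*(t - 13) = (116 + C)*(-13 + t) = (-13 + t)*(116 + C))
p(180, S - 1*(-54)) - 41191 = (-1508 - 13*180 + 116*(11 - 1*(-54)) + 180*(11 - 1*(-54))) - 41191 = (-1508 - 2340 + 116*(11 + 54) + 180*(11 + 54)) - 41191 = (-1508 - 2340 + 116*65 + 180*65) - 41191 = (-1508 - 2340 + 7540 + 11700) - 41191 = 15392 - 41191 = -25799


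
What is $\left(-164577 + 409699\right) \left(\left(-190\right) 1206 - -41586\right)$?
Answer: $-45973611588$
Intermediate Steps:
$\left(-164577 + 409699\right) \left(\left(-190\right) 1206 - -41586\right) = 245122 \left(-229140 + \left(-57105 + 98691\right)\right) = 245122 \left(-229140 + 41586\right) = 245122 \left(-187554\right) = -45973611588$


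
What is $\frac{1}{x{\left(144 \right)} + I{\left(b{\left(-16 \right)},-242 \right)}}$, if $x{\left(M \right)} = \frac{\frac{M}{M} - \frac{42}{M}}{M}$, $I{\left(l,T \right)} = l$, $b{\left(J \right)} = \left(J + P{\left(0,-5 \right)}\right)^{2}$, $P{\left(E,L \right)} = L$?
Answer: $\frac{3456}{1524113} \approx 0.0022675$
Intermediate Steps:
$b{\left(J \right)} = \left(-5 + J\right)^{2}$ ($b{\left(J \right)} = \left(J - 5\right)^{2} = \left(-5 + J\right)^{2}$)
$x{\left(M \right)} = \frac{1 - \frac{42}{M}}{M}$
$\frac{1}{x{\left(144 \right)} + I{\left(b{\left(-16 \right)},-242 \right)}} = \frac{1}{\frac{-42 + 144}{20736} + \left(-5 - 16\right)^{2}} = \frac{1}{\frac{1}{20736} \cdot 102 + \left(-21\right)^{2}} = \frac{1}{\frac{17}{3456} + 441} = \frac{1}{\frac{1524113}{3456}} = \frac{3456}{1524113}$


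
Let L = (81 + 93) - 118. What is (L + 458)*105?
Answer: 53970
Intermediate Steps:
L = 56 (L = 174 - 118 = 56)
(L + 458)*105 = (56 + 458)*105 = 514*105 = 53970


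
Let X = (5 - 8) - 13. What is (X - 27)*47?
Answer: -2021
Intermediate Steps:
X = -16 (X = -3 - 13 = -16)
(X - 27)*47 = (-16 - 27)*47 = -43*47 = -2021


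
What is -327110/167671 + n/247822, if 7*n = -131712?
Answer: -6015710854/2968040183 ≈ -2.0268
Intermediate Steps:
n = -18816 (n = (1/7)*(-131712) = -18816)
-327110/167671 + n/247822 = -327110/167671 - 18816/247822 = -327110*1/167671 - 18816*1/247822 = -46730/23953 - 9408/123911 = -6015710854/2968040183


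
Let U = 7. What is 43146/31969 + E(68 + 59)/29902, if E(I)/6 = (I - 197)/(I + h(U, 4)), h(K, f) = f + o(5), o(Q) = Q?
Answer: 43861800783/32501859292 ≈ 1.3495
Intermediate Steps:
h(K, f) = 5 + f (h(K, f) = f + 5 = 5 + f)
E(I) = 6*(-197 + I)/(9 + I) (E(I) = 6*((I - 197)/(I + (5 + 4))) = 6*((-197 + I)/(I + 9)) = 6*((-197 + I)/(9 + I)) = 6*(-197 + I)/(9 + I))
43146/31969 + E(68 + 59)/29902 = 43146/31969 + (6*(-197 + (68 + 59))/(9 + (68 + 59)))/29902 = 43146*(1/31969) + (6*(-197 + 127)/(9 + 127))*(1/29902) = 43146/31969 + (6*(-70)/136)*(1/29902) = 43146/31969 + (6*(1/136)*(-70))*(1/29902) = 43146/31969 - 105/34*1/29902 = 43146/31969 - 105/1016668 = 43861800783/32501859292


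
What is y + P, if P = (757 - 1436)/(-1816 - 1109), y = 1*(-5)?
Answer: -13946/2925 ≈ -4.7679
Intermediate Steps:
y = -5
P = 679/2925 (P = -679/(-2925) = -679*(-1/2925) = 679/2925 ≈ 0.23214)
y + P = -5 + 679/2925 = -13946/2925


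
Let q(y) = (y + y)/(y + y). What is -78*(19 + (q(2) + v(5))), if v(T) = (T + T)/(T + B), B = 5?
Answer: -1638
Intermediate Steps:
v(T) = 2*T/(5 + T) (v(T) = (T + T)/(T + 5) = (2*T)/(5 + T) = 2*T/(5 + T))
q(y) = 1 (q(y) = (2*y)/((2*y)) = (2*y)*(1/(2*y)) = 1)
-78*(19 + (q(2) + v(5))) = -78*(19 + (1 + 2*5/(5 + 5))) = -78*(19 + (1 + 2*5/10)) = -78*(19 + (1 + 2*5*(1/10))) = -78*(19 + (1 + 1)) = -78*(19 + 2) = -78*21 = -1638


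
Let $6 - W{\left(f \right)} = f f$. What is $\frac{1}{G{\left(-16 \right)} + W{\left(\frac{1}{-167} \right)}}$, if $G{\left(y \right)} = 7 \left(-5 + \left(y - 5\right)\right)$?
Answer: $- \frac{27889}{4908465} \approx -0.0056818$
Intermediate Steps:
$W{\left(f \right)} = 6 - f^{2}$ ($W{\left(f \right)} = 6 - f f = 6 - f^{2}$)
$G{\left(y \right)} = -70 + 7 y$ ($G{\left(y \right)} = 7 \left(-5 + \left(y - 5\right)\right) = 7 \left(-5 + \left(-5 + y\right)\right) = 7 \left(-10 + y\right) = -70 + 7 y$)
$\frac{1}{G{\left(-16 \right)} + W{\left(\frac{1}{-167} \right)}} = \frac{1}{\left(-70 + 7 \left(-16\right)\right) + \left(6 - \left(\frac{1}{-167}\right)^{2}\right)} = \frac{1}{\left(-70 - 112\right) + \left(6 - \left(- \frac{1}{167}\right)^{2}\right)} = \frac{1}{-182 + \left(6 - \frac{1}{27889}\right)} = \frac{1}{-182 + \frac{167333}{27889}} = \frac{1}{- \frac{4908465}{27889}} = - \frac{27889}{4908465}$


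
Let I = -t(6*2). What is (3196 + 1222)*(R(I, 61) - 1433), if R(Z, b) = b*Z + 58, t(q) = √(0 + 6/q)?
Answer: -6074750 - 134749*√2 ≈ -6.2653e+6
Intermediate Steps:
t(q) = √6*√(1/q) (t(q) = √(6/q) = √6*√(1/q))
I = -√2/2 (I = -√6*√(1/(6*2)) = -√6*√(1/12) = -√6*√3/6 = -√2/2 ≈ -0.70711)
R(Z, b) = 58 + Z*b (R(Z, b) = Z*b + 58 = 58 + Z*b)
(3196 + 1222)*(R(I, 61) - 1433) = (3196 + 1222)*((58 - √2/2*61) - 1433) = 4418*((58 - 61*√2/2) - 1433) = 4418*(-1375 - 61*√2/2) = -6074750 - 134749*√2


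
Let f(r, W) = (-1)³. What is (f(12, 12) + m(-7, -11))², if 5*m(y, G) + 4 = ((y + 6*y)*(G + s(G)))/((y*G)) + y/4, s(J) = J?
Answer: 169/400 ≈ 0.42250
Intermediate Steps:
f(r, W) = -1
m(y, G) = 2 + y/20 (m(y, G) = -⅘ + (((y + 6*y)*(G + G))/((y*G)) + y/4)/5 = -⅘ + (((7*y)*(2*G))/((G*y)) + y*(¼))/5 = -⅘ + ((14*G*y)*(1/(G*y)) + y/4)/5 = -⅘ + (14 + y/4)/5 = -⅘ + (14/5 + y/20) = 2 + y/20)
(f(12, 12) + m(-7, -11))² = (-1 + (2 + (1/20)*(-7)))² = (-1 + (2 - 7/20))² = (-1 + 33/20)² = (13/20)² = 169/400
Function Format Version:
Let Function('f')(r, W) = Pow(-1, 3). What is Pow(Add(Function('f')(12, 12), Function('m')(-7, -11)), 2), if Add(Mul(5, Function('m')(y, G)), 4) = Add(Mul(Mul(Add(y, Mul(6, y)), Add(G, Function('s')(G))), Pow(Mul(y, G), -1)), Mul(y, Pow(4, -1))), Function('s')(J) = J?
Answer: Rational(169, 400) ≈ 0.42250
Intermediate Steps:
Function('f')(r, W) = -1
Function('m')(y, G) = Add(2, Mul(Rational(1, 20), y)) (Function('m')(y, G) = Add(Rational(-4, 5), Mul(Rational(1, 5), Add(Mul(Mul(Add(y, Mul(6, y)), Add(G, G)), Pow(Mul(y, G), -1)), Mul(y, Pow(4, -1))))) = Add(Rational(-4, 5), Mul(Rational(1, 5), Add(Mul(Mul(Mul(7, y), Mul(2, G)), Pow(Mul(G, y), -1)), Mul(y, Rational(1, 4))))) = Add(Rational(-4, 5), Mul(Rational(1, 5), Add(Mul(Mul(14, G, y), Mul(Pow(G, -1), Pow(y, -1))), Mul(Rational(1, 4), y)))) = Add(Rational(-4, 5), Mul(Rational(1, 5), Add(14, Mul(Rational(1, 4), y)))) = Add(Rational(-4, 5), Add(Rational(14, 5), Mul(Rational(1, 20), y))) = Add(2, Mul(Rational(1, 20), y)))
Pow(Add(Function('f')(12, 12), Function('m')(-7, -11)), 2) = Pow(Add(-1, Add(2, Mul(Rational(1, 20), -7))), 2) = Pow(Add(-1, Add(2, Rational(-7, 20))), 2) = Pow(Add(-1, Rational(33, 20)), 2) = Pow(Rational(13, 20), 2) = Rational(169, 400)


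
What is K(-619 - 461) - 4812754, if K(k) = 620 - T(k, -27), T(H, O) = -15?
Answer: -4812119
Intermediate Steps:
K(k) = 635 (K(k) = 620 - 1*(-15) = 620 + 15 = 635)
K(-619 - 461) - 4812754 = 635 - 4812754 = -4812119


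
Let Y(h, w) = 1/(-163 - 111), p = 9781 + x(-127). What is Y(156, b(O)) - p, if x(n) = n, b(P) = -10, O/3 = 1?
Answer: -2645197/274 ≈ -9654.0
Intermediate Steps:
O = 3 (O = 3*1 = 3)
p = 9654 (p = 9781 - 127 = 9654)
Y(h, w) = -1/274 (Y(h, w) = 1/(-274) = -1/274)
Y(156, b(O)) - p = -1/274 - 1*9654 = -1/274 - 9654 = -2645197/274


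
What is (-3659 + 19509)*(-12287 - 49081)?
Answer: -972682800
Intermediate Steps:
(-3659 + 19509)*(-12287 - 49081) = 15850*(-61368) = -972682800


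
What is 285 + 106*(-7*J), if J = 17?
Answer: -12329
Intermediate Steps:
285 + 106*(-7*J) = 285 + 106*(-7*17) = 285 + 106*(-119) = 285 - 12614 = -12329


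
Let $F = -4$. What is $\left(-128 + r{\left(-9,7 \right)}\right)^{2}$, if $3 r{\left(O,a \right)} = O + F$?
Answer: $\frac{157609}{9} \approx 17512.0$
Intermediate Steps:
$r{\left(O,a \right)} = - \frac{4}{3} + \frac{O}{3}$ ($r{\left(O,a \right)} = \frac{O - 4}{3} = \frac{-4 + O}{3} = - \frac{4}{3} + \frac{O}{3}$)
$\left(-128 + r{\left(-9,7 \right)}\right)^{2} = \left(-128 + \left(- \frac{4}{3} + \frac{1}{3} \left(-9\right)\right)\right)^{2} = \left(-128 - \frac{13}{3}\right)^{2} = \left(- \frac{397}{3}\right)^{2} = \frac{157609}{9}$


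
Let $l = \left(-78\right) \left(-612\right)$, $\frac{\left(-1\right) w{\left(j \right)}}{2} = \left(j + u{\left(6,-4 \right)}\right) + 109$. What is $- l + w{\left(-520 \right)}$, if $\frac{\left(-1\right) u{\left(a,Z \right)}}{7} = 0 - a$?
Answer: $-46998$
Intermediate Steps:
$u{\left(a,Z \right)} = 7 a$ ($u{\left(a,Z \right)} = - 7 \left(0 - a\right) = - 7 \left(- a\right) = 7 a$)
$w{\left(j \right)} = -302 - 2 j$ ($w{\left(j \right)} = - 2 \left(\left(j + 7 \cdot 6\right) + 109\right) = - 2 \left(\left(j + 42\right) + 109\right) = - 2 \left(\left(42 + j\right) + 109\right) = - 2 \left(151 + j\right) = -302 - 2 j$)
$l = 47736$
$- l + w{\left(-520 \right)} = \left(-1\right) 47736 - -738 = -47736 + \left(-302 + 1040\right) = -47736 + 738 = -46998$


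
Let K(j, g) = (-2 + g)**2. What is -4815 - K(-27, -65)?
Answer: -9304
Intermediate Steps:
-4815 - K(-27, -65) = -4815 - (-2 - 65)**2 = -4815 - 1*(-67)**2 = -4815 - 1*4489 = -4815 - 4489 = -9304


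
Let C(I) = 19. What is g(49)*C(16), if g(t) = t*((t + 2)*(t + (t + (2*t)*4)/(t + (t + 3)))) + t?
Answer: 256016621/101 ≈ 2.5348e+6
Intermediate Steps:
g(t) = t + t*(2 + t)*(t + 9*t/(3 + 2*t)) (g(t) = t*((2 + t)*(t + (t + 8*t)/(t + (3 + t)))) + t = t*((2 + t)*(t + (9*t)/(3 + 2*t))) + t = t*((2 + t)*(t + 9*t/(3 + 2*t))) + t = t*(2 + t)*(t + 9*t/(3 + 2*t)) + t = t + t*(2 + t)*(t + 9*t/(3 + 2*t)))
g(49)*C(16) = (49*(3 + 2*49³ + 16*49² + 26*49)/(3 + 2*49))*19 = (49*(3 + 2*117649 + 16*2401 + 1274)/(3 + 98))*19 = (49*(3 + 235298 + 38416 + 1274)/101)*19 = (49*(1/101)*274991)*19 = (13474559/101)*19 = 256016621/101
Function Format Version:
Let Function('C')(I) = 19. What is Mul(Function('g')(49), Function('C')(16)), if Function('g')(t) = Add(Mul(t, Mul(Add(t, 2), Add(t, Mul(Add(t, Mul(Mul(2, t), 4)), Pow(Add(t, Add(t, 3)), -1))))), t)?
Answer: Rational(256016621, 101) ≈ 2.5348e+6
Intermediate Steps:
Function('g')(t) = Add(t, Mul(t, Add(2, t), Add(t, Mul(9, t, Pow(Add(3, Mul(2, t)), -1))))) (Function('g')(t) = Add(Mul(t, Mul(Add(2, t), Add(t, Mul(Add(t, Mul(8, t)), Pow(Add(t, Add(3, t)), -1))))), t) = Add(Mul(t, Mul(Add(2, t), Add(t, Mul(Mul(9, t), Pow(Add(3, Mul(2, t)), -1))))), t) = Add(Mul(t, Mul(Add(2, t), Add(t, Mul(9, t, Pow(Add(3, Mul(2, t)), -1))))), t) = Add(Mul(t, Add(2, t), Add(t, Mul(9, t, Pow(Add(3, Mul(2, t)), -1)))), t) = Add(t, Mul(t, Add(2, t), Add(t, Mul(9, t, Pow(Add(3, Mul(2, t)), -1))))))
Mul(Function('g')(49), Function('C')(16)) = Mul(Mul(49, Pow(Add(3, Mul(2, 49)), -1), Add(3, Mul(2, Pow(49, 3)), Mul(16, Pow(49, 2)), Mul(26, 49))), 19) = Mul(Mul(49, Pow(Add(3, 98), -1), Add(3, Mul(2, 117649), Mul(16, 2401), 1274)), 19) = Mul(Mul(49, Pow(101, -1), Add(3, 235298, 38416, 1274)), 19) = Mul(Mul(49, Rational(1, 101), 274991), 19) = Mul(Rational(13474559, 101), 19) = Rational(256016621, 101)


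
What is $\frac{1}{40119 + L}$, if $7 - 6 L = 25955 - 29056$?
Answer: $\frac{1}{40637} \approx 2.4608 \cdot 10^{-5}$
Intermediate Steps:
$L = 518$ ($L = \frac{7}{6} - \frac{25955 - 29056}{6} = \frac{7}{6} - - \frac{3101}{6} = \frac{7}{6} + \frac{3101}{6} = 518$)
$\frac{1}{40119 + L} = \frac{1}{40119 + 518} = \frac{1}{40637}$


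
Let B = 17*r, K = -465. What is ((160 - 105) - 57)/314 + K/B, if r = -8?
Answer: 72869/21352 ≈ 3.4127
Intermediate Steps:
B = -136 (B = 17*(-8) = -136)
((160 - 105) - 57)/314 + K/B = ((160 - 105) - 57)/314 - 465/(-136) = (55 - 57)*(1/314) - 465*(-1/136) = -2*1/314 + 465/136 = -1/157 + 465/136 = 72869/21352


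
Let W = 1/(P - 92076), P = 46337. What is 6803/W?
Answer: -311162417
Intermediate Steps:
W = -1/45739 (W = 1/(46337 - 92076) = 1/(-45739) = -1/45739 ≈ -2.1863e-5)
6803/W = 6803/(-1/45739) = 6803*(-45739) = -311162417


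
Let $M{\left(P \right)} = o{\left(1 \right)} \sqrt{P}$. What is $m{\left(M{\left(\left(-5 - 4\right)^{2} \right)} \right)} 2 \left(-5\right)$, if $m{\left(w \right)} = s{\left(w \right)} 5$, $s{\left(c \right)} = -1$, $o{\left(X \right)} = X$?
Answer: $50$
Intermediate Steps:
$M{\left(P \right)} = \sqrt{P}$ ($M{\left(P \right)} = 1 \sqrt{P} = \sqrt{P}$)
$m{\left(w \right)} = -5$ ($m{\left(w \right)} = \left(-1\right) 5 = -5$)
$m{\left(M{\left(\left(-5 - 4\right)^{2} \right)} \right)} 2 \left(-5\right) = - 5 \cdot 2 \left(-5\right) = \left(-5\right) \left(-10\right) = 50$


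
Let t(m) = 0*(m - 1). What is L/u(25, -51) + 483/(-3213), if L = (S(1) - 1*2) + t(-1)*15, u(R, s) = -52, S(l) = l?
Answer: -1043/7956 ≈ -0.13110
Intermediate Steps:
t(m) = 0 (t(m) = 0*(-1 + m) = 0)
L = -1 (L = (1 - 1*2) + 0*15 = (1 - 2) + 0 = -1 + 0 = -1)
L/u(25, -51) + 483/(-3213) = -1/(-52) + 483/(-3213) = -1*(-1/52) + 483*(-1/3213) = 1/52 - 23/153 = -1043/7956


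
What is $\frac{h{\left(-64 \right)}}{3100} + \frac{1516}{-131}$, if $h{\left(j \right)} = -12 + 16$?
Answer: $- \frac{1174769}{101525} \approx -11.571$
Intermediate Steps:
$h{\left(j \right)} = 4$
$\frac{h{\left(-64 \right)}}{3100} + \frac{1516}{-131} = \frac{4}{3100} + \frac{1516}{-131} = 4 \cdot \frac{1}{3100} + 1516 \left(- \frac{1}{131}\right) = \frac{1}{775} - \frac{1516}{131} = - \frac{1174769}{101525}$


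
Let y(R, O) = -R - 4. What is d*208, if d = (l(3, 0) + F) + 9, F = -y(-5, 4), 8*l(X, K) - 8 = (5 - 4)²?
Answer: 1898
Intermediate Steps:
y(R, O) = -4 - R
l(X, K) = 9/8 (l(X, K) = 1 + (5 - 4)²/8 = 1 + (⅛)*1² = 1 + (⅛)*1 = 1 + ⅛ = 9/8)
F = -1 (F = -(-4 - 1*(-5)) = -(-4 + 5) = -1*1 = -1)
d = 73/8 (d = (9/8 - 1) + 9 = ⅛ + 9 = 73/8 ≈ 9.1250)
d*208 = (73/8)*208 = 1898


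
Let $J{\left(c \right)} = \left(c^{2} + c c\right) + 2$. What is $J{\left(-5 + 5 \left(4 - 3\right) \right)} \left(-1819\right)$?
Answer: $-3638$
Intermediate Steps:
$J{\left(c \right)} = 2 + 2 c^{2}$ ($J{\left(c \right)} = \left(c^{2} + c^{2}\right) + 2 = 2 c^{2} + 2 = 2 + 2 c^{2}$)
$J{\left(-5 + 5 \left(4 - 3\right) \right)} \left(-1819\right) = \left(2 + 2 \left(-5 + 5 \left(4 - 3\right)\right)^{2}\right) \left(-1819\right) = \left(2 + 2 \left(-5 + 5 \cdot 1\right)^{2}\right) \left(-1819\right) = \left(2 + 2 \left(-5 + 5\right)^{2}\right) \left(-1819\right) = \left(2 + 2 \cdot 0^{2}\right) \left(-1819\right) = \left(2 + 2 \cdot 0\right) \left(-1819\right) = \left(2 + 0\right) \left(-1819\right) = 2 \left(-1819\right) = -3638$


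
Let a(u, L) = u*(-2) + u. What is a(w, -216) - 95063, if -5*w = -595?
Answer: -95182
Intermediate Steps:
w = 119 (w = -⅕*(-595) = 119)
a(u, L) = -u (a(u, L) = -2*u + u = -u)
a(w, -216) - 95063 = -1*119 - 95063 = -119 - 95063 = -95182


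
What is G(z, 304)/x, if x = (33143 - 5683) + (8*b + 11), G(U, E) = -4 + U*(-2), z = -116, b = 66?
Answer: 76/9333 ≈ 0.0081431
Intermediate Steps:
G(U, E) = -4 - 2*U
x = 27999 (x = (33143 - 5683) + (8*66 + 11) = 27460 + (528 + 11) = 27460 + 539 = 27999)
G(z, 304)/x = (-4 - 2*(-116))/27999 = (-4 + 232)*(1/27999) = 228*(1/27999) = 76/9333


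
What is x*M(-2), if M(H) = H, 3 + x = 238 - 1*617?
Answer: 764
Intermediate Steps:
x = -382 (x = -3 + (238 - 1*617) = -3 + (238 - 617) = -3 - 379 = -382)
x*M(-2) = -382*(-2) = 764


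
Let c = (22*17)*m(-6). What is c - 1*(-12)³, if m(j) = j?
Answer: -516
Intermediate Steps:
c = -2244 (c = (22*17)*(-6) = 374*(-6) = -2244)
c - 1*(-12)³ = -2244 - 1*(-12)³ = -2244 - 1*(-1728) = -2244 + 1728 = -516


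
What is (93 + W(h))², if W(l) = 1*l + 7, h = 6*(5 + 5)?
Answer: 25600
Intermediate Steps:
h = 60 (h = 6*10 = 60)
W(l) = 7 + l (W(l) = l + 7 = 7 + l)
(93 + W(h))² = (93 + (7 + 60))² = (93 + 67)² = 160² = 25600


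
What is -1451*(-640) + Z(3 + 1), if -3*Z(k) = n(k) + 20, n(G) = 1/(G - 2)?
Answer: 5571799/6 ≈ 9.2863e+5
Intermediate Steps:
n(G) = 1/(-2 + G)
Z(k) = -20/3 - 1/(3*(-2 + k)) (Z(k) = -(1/(-2 + k) + 20)/3 = -(20 + 1/(-2 + k))/3 = -20/3 - 1/(3*(-2 + k)))
-1451*(-640) + Z(3 + 1) = -1451*(-640) + (39 - 20*(3 + 1))/(3*(-2 + (3 + 1))) = 928640 + (39 - 20*4)/(3*(-2 + 4)) = 928640 + (⅓)*(39 - 80)/2 = 928640 + (⅓)*(½)*(-41) = 928640 - 41/6 = 5571799/6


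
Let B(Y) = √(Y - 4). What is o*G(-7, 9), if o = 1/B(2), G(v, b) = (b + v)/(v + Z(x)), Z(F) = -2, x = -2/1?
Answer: I*√2/9 ≈ 0.15713*I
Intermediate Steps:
x = -2 (x = -2*1 = -2)
B(Y) = √(-4 + Y)
G(v, b) = (b + v)/(-2 + v) (G(v, b) = (b + v)/(v - 2) = (b + v)/(-2 + v))
o = -I*√2/2 (o = 1/(√(-4 + 2)) = 1/(√(-2)) = 1/(I*√2) = -I*√2/2 ≈ -0.70711*I)
o*G(-7, 9) = (-I*√2/2)*((9 - 7)/(-2 - 7)) = (-I*√2/2)*(2/(-9)) = (-I*√2/2)*(-⅑*2) = -I*√2/2*(-2/9) = I*√2/9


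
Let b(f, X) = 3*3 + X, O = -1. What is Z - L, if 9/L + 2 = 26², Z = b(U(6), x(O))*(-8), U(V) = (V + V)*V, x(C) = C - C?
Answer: -48537/674 ≈ -72.013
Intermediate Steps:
x(C) = 0
U(V) = 2*V² (U(V) = (2*V)*V = 2*V²)
b(f, X) = 9 + X
Z = -72 (Z = (9 + 0)*(-8) = 9*(-8) = -72)
L = 9/674 (L = 9/(-2 + 26²) = 9/(-2 + 676) = 9/674 ≈ 0.013353)
Z - L = -72 - 1*9/674 = -72 - 9/674 = -48537/674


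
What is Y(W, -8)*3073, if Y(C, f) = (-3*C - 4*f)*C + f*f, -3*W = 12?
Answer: -344176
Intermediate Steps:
W = -4 (W = -⅓*12 = -4)
Y(C, f) = f² + C*(-4*f - 3*C) (Y(C, f) = (-4*f - 3*C)*C + f² = C*(-4*f - 3*C) + f² = f² + C*(-4*f - 3*C))
Y(W, -8)*3073 = ((-8)² - 3*(-4)² - 4*(-4)*(-8))*3073 = (64 - 3*16 - 128)*3073 = (64 - 48 - 128)*3073 = -112*3073 = -344176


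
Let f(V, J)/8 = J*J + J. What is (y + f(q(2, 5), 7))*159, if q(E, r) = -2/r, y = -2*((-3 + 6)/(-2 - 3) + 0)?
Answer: 357114/5 ≈ 71423.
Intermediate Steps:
y = 6/5 (y = -2*(3/(-5) + 0) = -2*(3*(-⅕) + 0) = -2*(-⅗ + 0) = -2*(-⅗) = 6/5 ≈ 1.2000)
f(V, J) = 8*J + 8*J² (f(V, J) = 8*(J*J + J) = 8*(J² + J) = 8*(J + J²) = 8*J + 8*J²)
(y + f(q(2, 5), 7))*159 = (6/5 + 8*7*(1 + 7))*159 = (6/5 + 8*7*8)*159 = (6/5 + 448)*159 = (2246/5)*159 = 357114/5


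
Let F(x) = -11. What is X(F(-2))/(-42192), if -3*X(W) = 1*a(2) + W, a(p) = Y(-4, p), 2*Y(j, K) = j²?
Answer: -1/42192 ≈ -2.3701e-5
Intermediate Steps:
Y(j, K) = j²/2
a(p) = 8 (a(p) = (½)*(-4)² = (½)*16 = 8)
X(W) = -8/3 - W/3 (X(W) = -(1*8 + W)/3 = -(8 + W)/3 = -8/3 - W/3)
X(F(-2))/(-42192) = (-8/3 - ⅓*(-11))/(-42192) = (-8/3 + 11/3)*(-1/42192) = 1*(-1/42192) = -1/42192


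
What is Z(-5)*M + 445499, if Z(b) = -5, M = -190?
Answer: 446449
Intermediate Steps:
Z(-5)*M + 445499 = -5*(-190) + 445499 = 950 + 445499 = 446449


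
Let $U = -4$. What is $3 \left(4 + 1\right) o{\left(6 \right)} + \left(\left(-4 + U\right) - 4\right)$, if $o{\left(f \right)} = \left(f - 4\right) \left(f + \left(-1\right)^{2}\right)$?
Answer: $198$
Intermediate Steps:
$o{\left(f \right)} = \left(1 + f\right) \left(-4 + f\right)$ ($o{\left(f \right)} = \left(-4 + f\right) \left(f + 1\right) = \left(-4 + f\right) \left(1 + f\right) = \left(1 + f\right) \left(-4 + f\right)$)
$3 \left(4 + 1\right) o{\left(6 \right)} + \left(\left(-4 + U\right) - 4\right) = 3 \left(4 + 1\right) \left(-4 + 6^{2} - 18\right) - 12 = 3 \cdot 5 \left(-4 + 36 - 18\right) - 12 = 15 \cdot 14 - 12 = 210 - 12 = 198$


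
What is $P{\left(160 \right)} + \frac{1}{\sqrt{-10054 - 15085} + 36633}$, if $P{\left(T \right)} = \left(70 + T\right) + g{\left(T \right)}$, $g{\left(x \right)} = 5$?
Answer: $\frac{315370466213}{1342001828} - \frac{i \sqrt{25139}}{1342001828} \approx 235.0 - 1.1815 \cdot 10^{-7} i$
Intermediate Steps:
$P{\left(T \right)} = 75 + T$ ($P{\left(T \right)} = \left(70 + T\right) + 5 = 75 + T$)
$P{\left(160 \right)} + \frac{1}{\sqrt{-10054 - 15085} + 36633} = \left(75 + 160\right) + \frac{1}{\sqrt{-10054 - 15085} + 36633} = 235 + \frac{1}{\sqrt{-25139} + 36633} = 235 + \frac{1}{i \sqrt{25139} + 36633} = 235 + \frac{1}{36633 + i \sqrt{25139}}$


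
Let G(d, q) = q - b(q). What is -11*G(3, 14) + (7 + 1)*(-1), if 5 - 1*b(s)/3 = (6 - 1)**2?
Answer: -822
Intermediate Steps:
b(s) = -60 (b(s) = 15 - 3*(6 - 1)**2 = 15 - 3*5**2 = 15 - 3*25 = 15 - 75 = -60)
G(d, q) = 60 + q (G(d, q) = q - 1*(-60) = q + 60 = 60 + q)
-11*G(3, 14) + (7 + 1)*(-1) = -11*(60 + 14) + (7 + 1)*(-1) = -11*74 + 8*(-1) = -814 - 8 = -822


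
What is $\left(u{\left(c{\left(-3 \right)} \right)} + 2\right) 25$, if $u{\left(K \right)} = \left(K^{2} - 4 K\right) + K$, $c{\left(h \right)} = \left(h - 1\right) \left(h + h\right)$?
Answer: $12650$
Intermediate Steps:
$c{\left(h \right)} = 2 h \left(-1 + h\right)$ ($c{\left(h \right)} = \left(-1 + h\right) 2 h = 2 h \left(-1 + h\right)$)
$u{\left(K \right)} = K^{2} - 3 K$
$\left(u{\left(c{\left(-3 \right)} \right)} + 2\right) 25 = \left(2 \left(-3\right) \left(-1 - 3\right) \left(-3 + 2 \left(-3\right) \left(-1 - 3\right)\right) + 2\right) 25 = \left(2 \left(-3\right) \left(-4\right) \left(-3 + 2 \left(-3\right) \left(-4\right)\right) + 2\right) 25 = \left(24 \left(-3 + 24\right) + 2\right) 25 = \left(24 \cdot 21 + 2\right) 25 = \left(504 + 2\right) 25 = 506 \cdot 25 = 12650$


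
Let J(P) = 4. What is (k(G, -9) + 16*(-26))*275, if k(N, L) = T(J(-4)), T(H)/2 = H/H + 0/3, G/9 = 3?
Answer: -113850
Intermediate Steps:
G = 27 (G = 9*3 = 27)
T(H) = 2 (T(H) = 2*(H/H + 0/3) = 2*(1 + 0*(1/3)) = 2*(1 + 0) = 2*1 = 2)
k(N, L) = 2
(k(G, -9) + 16*(-26))*275 = (2 + 16*(-26))*275 = (2 - 416)*275 = -414*275 = -113850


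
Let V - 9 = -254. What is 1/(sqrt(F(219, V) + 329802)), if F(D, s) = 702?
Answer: sqrt(82626)/165252 ≈ 0.0017394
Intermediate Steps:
V = -245 (V = 9 - 254 = -245)
1/(sqrt(F(219, V) + 329802)) = 1/(sqrt(702 + 329802)) = 1/(sqrt(330504)) = 1/(2*sqrt(82626)) = sqrt(82626)/165252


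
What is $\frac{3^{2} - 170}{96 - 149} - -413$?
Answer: $\frac{22050}{53} \approx 416.04$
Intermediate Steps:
$\frac{3^{2} - 170}{96 - 149} - -413 = \frac{9 - 170}{-53} + 413 = \left(-161\right) \left(- \frac{1}{53}\right) + 413 = \frac{161}{53} + 413 = \frac{22050}{53}$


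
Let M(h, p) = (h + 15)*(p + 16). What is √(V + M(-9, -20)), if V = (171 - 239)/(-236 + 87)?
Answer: 2*I*√130673/149 ≈ 4.8522*I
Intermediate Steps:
M(h, p) = (15 + h)*(16 + p)
V = 68/149 (V = -68/(-149) = -68*(-1/149) = 68/149 ≈ 0.45638)
√(V + M(-9, -20)) = √(68/149 + (240 + 15*(-20) + 16*(-9) - 9*(-20))) = √(68/149 + (240 - 300 - 144 + 180)) = √(68/149 - 24) = √(-3508/149) = 2*I*√130673/149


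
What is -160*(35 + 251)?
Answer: -45760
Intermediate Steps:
-160*(35 + 251) = -160*286 = -45760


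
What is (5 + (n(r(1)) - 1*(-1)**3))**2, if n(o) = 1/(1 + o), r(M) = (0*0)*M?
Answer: 49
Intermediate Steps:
r(M) = 0 (r(M) = 0*M = 0)
(5 + (n(r(1)) - 1*(-1)**3))**2 = (5 + (1/(1 + 0) - 1*(-1)**3))**2 = (5 + (1/1 - 1*(-1)))**2 = (5 + (1 + 1))**2 = (5 + 2)**2 = 7**2 = 49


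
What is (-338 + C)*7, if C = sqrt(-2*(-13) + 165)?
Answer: -2366 + 7*sqrt(191) ≈ -2269.3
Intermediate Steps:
C = sqrt(191) (C = sqrt(26 + 165) = sqrt(191) ≈ 13.820)
(-338 + C)*7 = (-338 + sqrt(191))*7 = -2366 + 7*sqrt(191)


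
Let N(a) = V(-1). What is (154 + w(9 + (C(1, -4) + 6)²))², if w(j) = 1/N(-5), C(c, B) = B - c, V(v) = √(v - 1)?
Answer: (308 - I*√2)²/4 ≈ 23716.0 - 217.79*I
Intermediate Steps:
V(v) = √(-1 + v)
N(a) = I*√2 (N(a) = √(-1 - 1) = √(-2) = I*√2)
w(j) = -I*√2/2 (w(j) = 1/(I*√2) = -I*√2/2)
(154 + w(9 + (C(1, -4) + 6)²))² = (154 - I*√2/2)²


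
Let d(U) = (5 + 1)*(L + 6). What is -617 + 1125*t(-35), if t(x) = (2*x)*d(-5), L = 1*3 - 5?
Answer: -1890617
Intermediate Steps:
L = -2 (L = 3 - 5 = -2)
d(U) = 24 (d(U) = (5 + 1)*(-2 + 6) = 6*4 = 24)
t(x) = 48*x (t(x) = (2*x)*24 = 48*x)
-617 + 1125*t(-35) = -617 + 1125*(48*(-35)) = -617 + 1125*(-1680) = -617 - 1890000 = -1890617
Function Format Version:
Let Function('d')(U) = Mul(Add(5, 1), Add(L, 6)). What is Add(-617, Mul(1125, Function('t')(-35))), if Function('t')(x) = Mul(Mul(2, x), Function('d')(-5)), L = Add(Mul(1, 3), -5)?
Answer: -1890617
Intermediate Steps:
L = -2 (L = Add(3, -5) = -2)
Function('d')(U) = 24 (Function('d')(U) = Mul(Add(5, 1), Add(-2, 6)) = Mul(6, 4) = 24)
Function('t')(x) = Mul(48, x) (Function('t')(x) = Mul(Mul(2, x), 24) = Mul(48, x))
Add(-617, Mul(1125, Function('t')(-35))) = Add(-617, Mul(1125, Mul(48, -35))) = Add(-617, Mul(1125, -1680)) = Add(-617, -1890000) = -1890617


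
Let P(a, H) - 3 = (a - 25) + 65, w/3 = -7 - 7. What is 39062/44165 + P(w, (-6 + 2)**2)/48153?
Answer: 1880996651/2126677245 ≈ 0.88448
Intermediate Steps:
w = -42 (w = 3*(-7 - 7) = 3*(-14) = -42)
P(a, H) = 43 + a (P(a, H) = 3 + ((a - 25) + 65) = 3 + ((-25 + a) + 65) = 3 + (40 + a) = 43 + a)
39062/44165 + P(w, (-6 + 2)**2)/48153 = 39062/44165 + (43 - 42)/48153 = 39062*(1/44165) + 1*(1/48153) = 39062/44165 + 1/48153 = 1880996651/2126677245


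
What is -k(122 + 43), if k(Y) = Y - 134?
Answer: -31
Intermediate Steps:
k(Y) = -134 + Y
-k(122 + 43) = -(-134 + (122 + 43)) = -(-134 + 165) = -1*31 = -31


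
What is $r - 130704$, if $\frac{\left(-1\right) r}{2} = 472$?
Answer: $-131648$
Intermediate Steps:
$r = -944$ ($r = \left(-2\right) 472 = -944$)
$r - 130704 = -944 - 130704 = -131648$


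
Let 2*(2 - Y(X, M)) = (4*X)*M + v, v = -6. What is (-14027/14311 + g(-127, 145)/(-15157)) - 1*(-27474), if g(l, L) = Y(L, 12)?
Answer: 5959272658484/216911827 ≈ 27473.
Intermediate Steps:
Y(X, M) = 5 - 2*M*X (Y(X, M) = 2 - ((4*X)*M - 6)/2 = 2 - (4*M*X - 6)/2 = 2 - (-6 + 4*M*X)/2 = 2 + (3 - 2*M*X) = 5 - 2*M*X)
g(l, L) = 5 - 24*L (g(l, L) = 5 - 2*12*L = 5 - 24*L)
(-14027/14311 + g(-127, 145)/(-15157)) - 1*(-27474) = (-14027/14311 + (5 - 24*145)/(-15157)) - 1*(-27474) = (-14027*1/14311 + (5 - 3480)*(-1/15157)) + 27474 = (-14027/14311 - 3475*(-1/15157)) + 27474 = (-14027/14311 + 3475/15157) + 27474 = -162876514/216911827 + 27474 = 5959272658484/216911827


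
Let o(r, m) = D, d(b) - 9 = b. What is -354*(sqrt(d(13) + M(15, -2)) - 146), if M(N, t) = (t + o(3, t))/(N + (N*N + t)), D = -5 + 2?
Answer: 51684 - 177*sqrt(1244978)/119 ≈ 50024.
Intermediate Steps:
d(b) = 9 + b
D = -3
o(r, m) = -3
M(N, t) = (-3 + t)/(N + t + N**2) (M(N, t) = (t - 3)/(N + (N*N + t)) = (-3 + t)/(N + (N**2 + t)) = (-3 + t)/(N + (t + N**2)) = (-3 + t)/(N + t + N**2))
-354*(sqrt(d(13) + M(15, -2)) - 146) = -354*(sqrt((9 + 13) + (-3 - 2)/(15 - 2 + 15**2)) - 146) = -354*(sqrt(22 - 5/(15 - 2 + 225)) - 146) = -354*(sqrt(22 - 5/238) - 146) = -354*(sqrt(5231/238) - 146) = -354*(sqrt(1244978)/238 - 146) = -354*(-146 + sqrt(1244978)/238) = 51684 - 177*sqrt(1244978)/119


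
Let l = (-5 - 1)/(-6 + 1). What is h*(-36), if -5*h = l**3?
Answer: 7776/625 ≈ 12.442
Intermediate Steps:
l = 6/5 (l = -6/(-5) = -6*(-1/5) = 6/5 ≈ 1.2000)
h = -216/625 (h = -(6/5)**3/5 = -1/5*216/125 = -216/625 ≈ -0.34560)
h*(-36) = -216/625*(-36) = 7776/625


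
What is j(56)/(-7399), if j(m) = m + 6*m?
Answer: -8/151 ≈ -0.052980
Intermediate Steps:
j(m) = 7*m
j(56)/(-7399) = (7*56)/(-7399) = 392*(-1/7399) = -8/151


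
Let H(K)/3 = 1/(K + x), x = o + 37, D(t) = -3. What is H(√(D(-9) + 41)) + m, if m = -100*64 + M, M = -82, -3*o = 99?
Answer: -71308/11 + 3*√38/22 ≈ -6481.7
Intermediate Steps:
o = -33 (o = -⅓*99 = -33)
x = 4 (x = -33 + 37 = 4)
H(K) = 3/(4 + K) (H(K) = 3/(K + 4) = 3/(4 + K))
m = -6482 (m = -100*64 - 82 = -6400 - 82 = -6482)
H(√(D(-9) + 41)) + m = 3/(4 + √(-3 + 41)) - 6482 = 3/(4 + √38) - 6482 = -6482 + 3/(4 + √38)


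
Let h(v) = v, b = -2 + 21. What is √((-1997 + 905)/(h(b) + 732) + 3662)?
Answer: √2064551570/751 ≈ 60.502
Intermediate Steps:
b = 19
√((-1997 + 905)/(h(b) + 732) + 3662) = √((-1997 + 905)/(19 + 732) + 3662) = √(-1092/751 + 3662) = √(2749070/751) = √2064551570/751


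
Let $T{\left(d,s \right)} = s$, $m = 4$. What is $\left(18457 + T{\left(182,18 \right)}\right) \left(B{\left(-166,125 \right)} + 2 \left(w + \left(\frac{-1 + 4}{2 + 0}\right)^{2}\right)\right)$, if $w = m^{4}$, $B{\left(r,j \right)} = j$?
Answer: $\frac{23703425}{2} \approx 1.1852 \cdot 10^{7}$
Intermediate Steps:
$w = 256$ ($w = 4^{4} = 256$)
$\left(18457 + T{\left(182,18 \right)}\right) \left(B{\left(-166,125 \right)} + 2 \left(w + \left(\frac{-1 + 4}{2 + 0}\right)^{2}\right)\right) = \left(18457 + 18\right) \left(125 + 2 \left(256 + \left(\frac{-1 + 4}{2 + 0}\right)^{2}\right)\right) = 18475 \left(125 + 2 \left(256 + \left(\frac{3}{2}\right)^{2}\right)\right) = 18475 \left(125 + 2 \left(256 + \frac{9}{4}\right)\right) = 18475 \left(125 + 2 \cdot \frac{1033}{4}\right) = 18475 \left(125 + \frac{1033}{2}\right) = 18475 \cdot \frac{1283}{2} = \frac{23703425}{2}$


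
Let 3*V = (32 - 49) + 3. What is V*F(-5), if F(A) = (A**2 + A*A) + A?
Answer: -210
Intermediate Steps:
F(A) = A + 2*A**2 (F(A) = (A**2 + A**2) + A = 2*A**2 + A = A + 2*A**2)
V = -14/3 (V = ((32 - 49) + 3)/3 = (-17 + 3)/3 = (1/3)*(-14) = -14/3 ≈ -4.6667)
V*F(-5) = -(-70)*(1 + 2*(-5))/3 = -(-70)*(1 - 10)/3 = -(-70)*(-9)/3 = -14/3*45 = -210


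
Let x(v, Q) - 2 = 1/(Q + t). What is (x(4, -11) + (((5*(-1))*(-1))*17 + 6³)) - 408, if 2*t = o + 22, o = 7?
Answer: -733/7 ≈ -104.71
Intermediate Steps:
t = 29/2 (t = (7 + 22)/2 = (½)*29 = 29/2 ≈ 14.500)
x(v, Q) = 2 + 1/(29/2 + Q) (x(v, Q) = 2 + 1/(Q + 29/2) = 2 + 1/(29/2 + Q))
(x(4, -11) + (((5*(-1))*(-1))*17 + 6³)) - 408 = (4*(15 - 11)/(29 + 2*(-11)) + (((5*(-1))*(-1))*17 + 6³)) - 408 = (4*4/(29 - 22) + (-5*(-1)*17 + 216)) - 408 = (4*4/7 + (5*17 + 216)) - 408 = (4*(⅐)*4 + (85 + 216)) - 408 = (16/7 + 301) - 408 = 2123/7 - 408 = -733/7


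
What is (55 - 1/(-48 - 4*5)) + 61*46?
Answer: 194549/68 ≈ 2861.0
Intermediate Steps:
(55 - 1/(-48 - 4*5)) + 61*46 = (55 - 1/(-48 - 20)) + 2806 = (55 - 1/(-68)) + 2806 = (55 - 1*(-1/68)) + 2806 = (55 + 1/68) + 2806 = 3741/68 + 2806 = 194549/68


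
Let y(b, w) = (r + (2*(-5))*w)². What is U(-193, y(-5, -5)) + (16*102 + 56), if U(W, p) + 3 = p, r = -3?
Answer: 3894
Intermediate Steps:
y(b, w) = (-3 - 10*w)² (y(b, w) = (-3 + (2*(-5))*w)² = (-3 - 10*w)²)
U(W, p) = -3 + p
U(-193, y(-5, -5)) + (16*102 + 56) = (-3 + (3 + 10*(-5))²) + (16*102 + 56) = (-3 + (3 - 50)²) + (1632 + 56) = (-3 + (-47)²) + 1688 = (-3 + 2209) + 1688 = 2206 + 1688 = 3894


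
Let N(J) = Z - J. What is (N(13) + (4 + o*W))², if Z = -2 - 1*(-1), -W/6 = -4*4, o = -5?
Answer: 240100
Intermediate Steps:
W = 96 (W = -(-24)*4 = -6*(-16) = 96)
Z = -1 (Z = -2 + 1 = -1)
N(J) = -1 - J
(N(13) + (4 + o*W))² = ((-1 - 1*13) + (4 - 5*96))² = ((-1 - 13) + (4 - 480))² = (-14 - 476)² = (-490)² = 240100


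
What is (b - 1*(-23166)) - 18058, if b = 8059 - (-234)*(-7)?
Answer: 11529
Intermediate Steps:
b = 6421 (b = 8059 - 1*1638 = 8059 - 1638 = 6421)
(b - 1*(-23166)) - 18058 = (6421 - 1*(-23166)) - 18058 = (6421 + 23166) - 18058 = 29587 - 18058 = 11529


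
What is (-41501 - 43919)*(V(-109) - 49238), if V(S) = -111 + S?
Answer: 4224702360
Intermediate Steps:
(-41501 - 43919)*(V(-109) - 49238) = (-41501 - 43919)*((-111 - 109) - 49238) = -85420*(-220 - 49238) = -85420*(-49458) = 4224702360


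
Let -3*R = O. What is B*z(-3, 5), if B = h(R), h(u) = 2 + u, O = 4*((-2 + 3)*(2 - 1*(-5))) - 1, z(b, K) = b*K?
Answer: 105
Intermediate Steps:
z(b, K) = K*b
O = 27 (O = 4*(1*(2 + 5)) - 1 = 4*(1*7) - 1 = 4*7 - 1 = 28 - 1 = 27)
R = -9 (R = -1/3*27 = -9)
B = -7 (B = 2 - 9 = -7)
B*z(-3, 5) = -35*(-3) = -7*(-15) = 105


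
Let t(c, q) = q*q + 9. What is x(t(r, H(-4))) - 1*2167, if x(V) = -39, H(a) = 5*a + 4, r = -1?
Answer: -2206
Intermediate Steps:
H(a) = 4 + 5*a
t(c, q) = 9 + q**2 (t(c, q) = q**2 + 9 = 9 + q**2)
x(t(r, H(-4))) - 1*2167 = -39 - 1*2167 = -39 - 2167 = -2206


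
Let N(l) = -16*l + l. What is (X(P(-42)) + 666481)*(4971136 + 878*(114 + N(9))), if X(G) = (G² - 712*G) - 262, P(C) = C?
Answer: 3456423549126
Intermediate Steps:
N(l) = -15*l
X(G) = -262 + G² - 712*G
(X(P(-42)) + 666481)*(4971136 + 878*(114 + N(9))) = ((-262 + (-42)² - 712*(-42)) + 666481)*(4971136 + 878*(114 - 15*9)) = ((-262 + 1764 + 29904) + 666481)*(4971136 + 878*(114 - 135)) = (31406 + 666481)*(4971136 + 878*(-21)) = 697887*(4971136 - 18438) = 697887*4952698 = 3456423549126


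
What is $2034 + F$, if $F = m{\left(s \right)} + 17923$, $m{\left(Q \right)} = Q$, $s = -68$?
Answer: $19889$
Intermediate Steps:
$F = 17855$ ($F = -68 + 17923 = 17855$)
$2034 + F = 2034 + 17855 = 19889$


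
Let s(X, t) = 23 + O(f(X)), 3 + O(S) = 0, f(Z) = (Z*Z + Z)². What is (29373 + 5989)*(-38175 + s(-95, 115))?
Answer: -1349237110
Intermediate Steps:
f(Z) = (Z + Z²)² (f(Z) = (Z² + Z)² = (Z + Z²)²)
O(S) = -3 (O(S) = -3 + 0 = -3)
s(X, t) = 20 (s(X, t) = 23 - 3 = 20)
(29373 + 5989)*(-38175 + s(-95, 115)) = (29373 + 5989)*(-38175 + 20) = 35362*(-38155) = -1349237110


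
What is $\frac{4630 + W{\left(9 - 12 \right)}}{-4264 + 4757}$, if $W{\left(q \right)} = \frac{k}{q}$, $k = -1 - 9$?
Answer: $\frac{13900}{1479} \approx 9.3982$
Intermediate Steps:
$k = -10$ ($k = -1 - 9 = -10$)
$W{\left(q \right)} = - \frac{10}{q}$
$\frac{4630 + W{\left(9 - 12 \right)}}{-4264 + 4757} = \frac{4630 - \frac{10}{9 - 12}}{-4264 + 4757} = \frac{4630 - \frac{10}{9 - 12}}{493} = \left(4630 - \frac{10}{-3}\right) \frac{1}{493} = \left(4630 - - \frac{10}{3}\right) \frac{1}{493} = \left(4630 + \frac{10}{3}\right) \frac{1}{493} = \frac{13900}{3} \cdot \frac{1}{493} = \frac{13900}{1479}$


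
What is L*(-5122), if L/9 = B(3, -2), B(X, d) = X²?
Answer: -414882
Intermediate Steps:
L = 81 (L = 9*3² = 9*9 = 81)
L*(-5122) = 81*(-5122) = -414882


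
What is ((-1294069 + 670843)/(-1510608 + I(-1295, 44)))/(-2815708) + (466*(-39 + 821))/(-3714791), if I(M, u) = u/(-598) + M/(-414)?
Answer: -2085525658937110393061/21259674150043085312969 ≈ -0.098098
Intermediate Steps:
I(M, u) = -M/414 - u/598 (I(M, u) = u*(-1/598) + M*(-1/414) = -u/598 - M/414 = -M/414 - u/598)
((-1294069 + 670843)/(-1510608 + I(-1295, 44)))/(-2815708) + (466*(-39 + 821))/(-3714791) = ((-1294069 + 670843)/(-1510608 + (-1/414*(-1295) - 1/598*44)))/(-2815708) + (466*(-39 + 821))/(-3714791) = -623226/(-1510608 + (1295/414 - 22/299))*(-1/2815708) + (466*782)*(-1/3714791) = -623226/(-1510608 + 16439/5382)*(-1/2815708) + 364412*(-1/3714791) = -623226/(-8130075817/5382)*(-1/2815708) - 364412/3714791 = -623226*(-5382/8130075817)*(-1/2815708) - 364412/3714791 = (3354202332/8130075817)*(-1/2815708) - 364412/3714791 = -838550583/5722979879633359 - 364412/3714791 = -2085525658937110393061/21259674150043085312969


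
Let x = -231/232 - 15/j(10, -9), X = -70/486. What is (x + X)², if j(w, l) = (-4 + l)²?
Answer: 136992909133609/90774094671936 ≈ 1.5092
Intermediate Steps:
X = -35/243 (X = -70*1/486 = -35/243 ≈ -0.14403)
x = -42519/39208 (x = -231/232 - 15/(-4 - 9)² = -231*1/232 - 15/((-13)²) = -231/232 - 15/169 = -42519/39208 ≈ -1.0844)
(x + X)² = (-42519/39208 - 35/243)² = (-11704397/9527544)² = 136992909133609/90774094671936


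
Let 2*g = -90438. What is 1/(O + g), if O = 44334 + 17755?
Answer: 1/16870 ≈ 5.9277e-5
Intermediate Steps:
g = -45219 (g = (1/2)*(-90438) = -45219)
O = 62089
1/(O + g) = 1/(62089 - 45219) = 1/16870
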